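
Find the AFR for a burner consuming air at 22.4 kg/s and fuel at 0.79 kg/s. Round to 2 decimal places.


AFR = m_air / m_fuel
AFR = 22.4 / 0.79 = 28.35


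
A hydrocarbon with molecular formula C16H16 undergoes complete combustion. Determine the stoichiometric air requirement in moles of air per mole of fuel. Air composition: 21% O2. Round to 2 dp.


Balanced combustion: C16H16 + 20 O2 -> 16 CO2 + 8 H2O
O2 needed = C + H/4 = 16 + 16/4 = 20.00 moles
Air moles = O2 / 0.21 = 20.00 / 0.21 = 95.24 moles air


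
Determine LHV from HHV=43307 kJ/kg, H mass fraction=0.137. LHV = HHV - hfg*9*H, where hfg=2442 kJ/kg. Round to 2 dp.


LHV = HHV - hfg * 9 * H
Water correction = 2442 * 9 * 0.137 = 3010.986 kJ/kg
LHV = 43307 - 3010.986 = 40296.01 kJ/kg


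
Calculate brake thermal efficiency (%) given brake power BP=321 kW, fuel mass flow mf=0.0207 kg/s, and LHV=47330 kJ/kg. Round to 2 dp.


eta_BTE = (BP / (mf * LHV)) * 100
Denominator = 0.0207 * 47330 = 979.7310 kW
eta_BTE = (321 / 979.7310) * 100 = 32.76%


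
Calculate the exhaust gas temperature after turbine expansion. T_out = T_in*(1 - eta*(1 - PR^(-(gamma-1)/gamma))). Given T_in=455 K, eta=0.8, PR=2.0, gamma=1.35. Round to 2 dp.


T_out = T_in * (1 - eta * (1 - PR^(-(gamma-1)/gamma)))
Exponent = -(1.35-1)/1.35 = -0.25925926
PR^exp = 2.0^(-0.25925926) = 0.83551680
Factor = 1 - 0.8*(1 - 0.83551680) = 0.86841344
T_out = 455 * 0.86841344 = 395.13 K


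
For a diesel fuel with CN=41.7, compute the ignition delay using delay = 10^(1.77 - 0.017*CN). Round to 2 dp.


delay = 10^(1.77 - 0.017*CN)
Exponent = 1.77 - 0.017*41.7 = 1.0611
delay = 10^1.0611 = 11.51 ms


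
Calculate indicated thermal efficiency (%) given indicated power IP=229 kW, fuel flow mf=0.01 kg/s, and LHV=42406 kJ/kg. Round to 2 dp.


eta_ith = (IP / (mf * LHV)) * 100
Denominator = 0.01 * 42406 = 424.0600 kW
eta_ith = (229 / 424.0600) * 100 = 54.00%


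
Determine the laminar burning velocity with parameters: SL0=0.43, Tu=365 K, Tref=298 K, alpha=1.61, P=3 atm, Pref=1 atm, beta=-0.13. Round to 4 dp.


SL = SL0 * (Tu/Tref)^alpha * (P/Pref)^beta
T ratio = 365/298 = 1.22483221
(T ratio)^alpha = 1.22483221^1.61 = 1.386128
(P/Pref)^beta = 3^(-0.13) = 0.866910
SL = 0.43 * 1.386128 * 0.866910 = 0.5167 m/s


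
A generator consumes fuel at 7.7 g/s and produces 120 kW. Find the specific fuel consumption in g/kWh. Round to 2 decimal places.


SFC = (mf / BP) * 3600
Rate = 7.7 / 120 = 0.064167 g/(s*kW)
SFC = 0.064167 * 3600 = 231.00 g/kWh


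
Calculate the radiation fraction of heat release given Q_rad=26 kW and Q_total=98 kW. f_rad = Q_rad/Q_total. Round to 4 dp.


f_rad = Q_rad / Q_total
f_rad = 26 / 98 = 0.2653


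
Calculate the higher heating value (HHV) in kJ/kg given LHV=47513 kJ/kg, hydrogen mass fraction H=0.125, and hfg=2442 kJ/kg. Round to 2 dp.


HHV = LHV + hfg * 9 * H
Water addition = 2442 * 9 * 0.125 = 2747.250 kJ/kg
HHV = 47513 + 2747.250 = 50260.25 kJ/kg


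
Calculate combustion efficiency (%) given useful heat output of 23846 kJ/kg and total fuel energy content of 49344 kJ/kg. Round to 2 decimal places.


Efficiency = (Q_useful / Q_fuel) * 100
Efficiency = (23846 / 49344) * 100
Efficiency = 0.4833 * 100 = 48.33%


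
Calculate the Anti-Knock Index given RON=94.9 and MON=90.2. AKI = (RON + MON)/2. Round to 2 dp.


AKI = (RON + MON) / 2
AKI = (94.9 + 90.2) / 2
AKI = 185.1 / 2 = 92.55


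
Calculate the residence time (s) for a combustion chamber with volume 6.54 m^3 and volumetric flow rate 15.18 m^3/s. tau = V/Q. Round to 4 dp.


tau = V / Q_flow
tau = 6.54 / 15.18 = 0.4308 s


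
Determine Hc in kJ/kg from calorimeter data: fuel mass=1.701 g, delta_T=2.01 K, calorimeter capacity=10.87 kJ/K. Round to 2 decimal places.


Hc = C_cal * delta_T / m_fuel
Q_released = 10.87 * 2.01 = 21.8487 kJ
m_fuel = 1.701 g = 1.701/1000 kg = 0.001701 kg
Hc = 21.8487 / 0.001701 = 12844.62 kJ/kg


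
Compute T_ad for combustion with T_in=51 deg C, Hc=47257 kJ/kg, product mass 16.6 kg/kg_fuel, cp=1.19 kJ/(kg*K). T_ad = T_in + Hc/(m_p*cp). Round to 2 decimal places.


T_ad = T_in + Hc / (m_p * cp)
Denominator = 16.6 * 1.19 = 19.7540
Temperature rise = 47257 / 19.7540 = 2392.27 K
T_ad = 51 + 2392.27 = 2443.27 deg C


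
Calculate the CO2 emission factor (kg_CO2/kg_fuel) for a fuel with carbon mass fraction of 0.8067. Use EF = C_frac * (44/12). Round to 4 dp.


EF = C_frac * (M_CO2 / M_C)
EF = 0.8067 * (44/12)
EF = 0.8067 * 3.666667 = 2.9579 kg_CO2/kg_fuel


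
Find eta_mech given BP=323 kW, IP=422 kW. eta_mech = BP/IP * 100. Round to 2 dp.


eta_mech = (BP / IP) * 100
Ratio = 323 / 422 = 0.7654
eta_mech = 0.7654 * 100 = 76.54%


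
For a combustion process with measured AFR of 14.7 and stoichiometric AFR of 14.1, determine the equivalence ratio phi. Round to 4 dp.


phi = AFR_stoich / AFR_actual
phi = 14.1 / 14.7 = 0.9592


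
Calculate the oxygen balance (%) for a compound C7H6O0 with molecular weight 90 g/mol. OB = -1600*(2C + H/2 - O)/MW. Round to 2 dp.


OB = -1600 * (2C + H/2 - O) / MW
Inner = 2*7 + 6/2 - 0 = 17.00
OB = -1600 * 17.00 / 90 = -302.22%


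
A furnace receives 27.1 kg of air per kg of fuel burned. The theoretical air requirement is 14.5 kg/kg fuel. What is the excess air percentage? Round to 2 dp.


Excess air = actual - stoichiometric = 27.1 - 14.5 = 12.60 kg/kg fuel
Excess air % = (excess / stoich) * 100 = (12.60 / 14.5) * 100 = 86.90%


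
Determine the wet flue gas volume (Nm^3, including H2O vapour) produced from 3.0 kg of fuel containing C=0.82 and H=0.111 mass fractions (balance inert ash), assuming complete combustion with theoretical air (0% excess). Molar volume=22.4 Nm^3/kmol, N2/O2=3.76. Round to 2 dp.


Per kg fuel: CO2 = (C/12 kmol)*22.4 = (0.82/12)*22.4 = 1.53067 Nm^3
Per kg fuel: H2O = (H/2 kmol)*22.4 = (0.111/2)*22.4 = 1.24320 Nm^3
O2 needed per kg fuel = C/12 + H/4 = 0.82/12 + 0.111/4 = 0.09608333 kmol
Per kg fuel: N2 = O2*3.76*22.4 = 0.09608333*3.76*22.4 = 8.09252 Nm^3
Total per kg = 1.53067 + 1.24320 + 8.09252 = 10.86639 Nm^3
Total = 10.86639 * 3.0 = 32.60 Nm^3


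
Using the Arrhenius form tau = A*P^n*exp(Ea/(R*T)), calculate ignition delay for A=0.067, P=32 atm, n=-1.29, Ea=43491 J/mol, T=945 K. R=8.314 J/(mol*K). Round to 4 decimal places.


tau = A * P^n * exp(Ea/(R*T))
P^n = 32^(-1.29) = 0.01143817
Ea/(R*T) = 43491/(8.314*945) = 5.535509
exp(Ea/(R*T)) = 253.536817
tau = 0.067 * 0.01143817 * 253.536817 = 0.1943 ms


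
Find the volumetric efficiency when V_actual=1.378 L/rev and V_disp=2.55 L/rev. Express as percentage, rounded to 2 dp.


eta_v = (V_actual / V_disp) * 100
Ratio = 1.378 / 2.55 = 0.5404
eta_v = 0.5404 * 100 = 54.04%


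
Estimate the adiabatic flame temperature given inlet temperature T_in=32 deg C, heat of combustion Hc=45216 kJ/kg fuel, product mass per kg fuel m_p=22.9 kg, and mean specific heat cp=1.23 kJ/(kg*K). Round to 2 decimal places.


T_ad = T_in + Hc / (m_p * cp)
Denominator = 22.9 * 1.23 = 28.1670
Temperature rise = 45216 / 28.1670 = 1605.28 K
T_ad = 32 + 1605.28 = 1637.28 deg C


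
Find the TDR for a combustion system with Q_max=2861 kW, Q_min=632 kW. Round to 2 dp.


TDR = Q_max / Q_min
TDR = 2861 / 632 = 4.53


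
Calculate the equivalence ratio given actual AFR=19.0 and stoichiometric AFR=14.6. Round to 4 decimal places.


phi = AFR_stoich / AFR_actual
phi = 14.6 / 19.0 = 0.7684


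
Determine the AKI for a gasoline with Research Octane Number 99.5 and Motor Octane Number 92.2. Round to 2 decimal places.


AKI = (RON + MON) / 2
AKI = (99.5 + 92.2) / 2
AKI = 191.7 / 2 = 95.85


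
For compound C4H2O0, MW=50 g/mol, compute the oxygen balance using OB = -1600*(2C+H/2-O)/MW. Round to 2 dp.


OB = -1600 * (2C + H/2 - O) / MW
Inner = 2*4 + 2/2 - 0 = 9.00
OB = -1600 * 9.00 / 50 = -288.00%


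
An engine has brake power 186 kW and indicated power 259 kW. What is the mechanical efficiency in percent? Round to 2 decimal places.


eta_mech = (BP / IP) * 100
Ratio = 186 / 259 = 0.7181
eta_mech = 0.7181 * 100 = 71.81%


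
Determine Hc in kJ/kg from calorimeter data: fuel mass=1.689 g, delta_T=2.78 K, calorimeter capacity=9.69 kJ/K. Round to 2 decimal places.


Hc = C_cal * delta_T / m_fuel
Q_released = 9.69 * 2.78 = 26.9382 kJ
m_fuel = 1.689 g = 1.689/1000 kg = 0.001689 kg
Hc = 26.9382 / 0.001689 = 15949.20 kJ/kg


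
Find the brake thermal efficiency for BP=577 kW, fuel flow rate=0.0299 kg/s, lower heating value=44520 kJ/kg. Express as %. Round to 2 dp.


eta_BTE = (BP / (mf * LHV)) * 100
Denominator = 0.0299 * 44520 = 1331.1480 kW
eta_BTE = (577 / 1331.1480) * 100 = 43.35%


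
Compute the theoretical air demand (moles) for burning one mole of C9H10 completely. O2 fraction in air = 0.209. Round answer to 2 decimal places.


Balanced combustion: C9H10 + 11.5 O2 -> 9 CO2 + 5 H2O
O2 needed = C + H/4 = 9 + 10/4 = 11.50 moles
Air moles = O2 / 0.209 = 11.50 / 0.209 = 55.02 moles air


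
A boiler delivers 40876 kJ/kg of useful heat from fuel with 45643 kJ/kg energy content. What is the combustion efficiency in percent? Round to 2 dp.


Efficiency = (Q_useful / Q_fuel) * 100
Efficiency = (40876 / 45643) * 100
Efficiency = 0.8956 * 100 = 89.56%


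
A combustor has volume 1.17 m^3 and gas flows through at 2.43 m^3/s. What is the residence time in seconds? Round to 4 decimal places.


tau = V / Q_flow
tau = 1.17 / 2.43 = 0.4815 s


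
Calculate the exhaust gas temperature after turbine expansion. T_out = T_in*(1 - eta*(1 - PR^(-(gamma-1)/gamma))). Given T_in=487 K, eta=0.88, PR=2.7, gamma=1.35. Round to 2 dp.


T_out = T_in * (1 - eta * (1 - PR^(-(gamma-1)/gamma)))
Exponent = -(1.35-1)/1.35 = -0.25925926
PR^exp = 2.7^(-0.25925926) = 0.77297411
Factor = 1 - 0.88*(1 - 0.77297411) = 0.80021722
T_out = 487 * 0.80021722 = 389.71 K


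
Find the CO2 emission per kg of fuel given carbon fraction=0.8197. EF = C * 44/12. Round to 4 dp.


EF = C_frac * (M_CO2 / M_C)
EF = 0.8197 * (44/12)
EF = 0.8197 * 3.666667 = 3.0056 kg_CO2/kg_fuel


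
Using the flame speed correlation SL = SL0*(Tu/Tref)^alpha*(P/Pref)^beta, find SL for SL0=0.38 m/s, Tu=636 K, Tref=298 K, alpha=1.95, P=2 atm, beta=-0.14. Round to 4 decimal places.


SL = SL0 * (Tu/Tref)^alpha * (P/Pref)^beta
T ratio = 636/298 = 2.13422819
(T ratio)^alpha = 2.13422819^1.95 = 4.385506
(P/Pref)^beta = 2^(-0.14) = 0.907519
SL = 0.38 * 4.385506 * 0.907519 = 1.5124 m/s


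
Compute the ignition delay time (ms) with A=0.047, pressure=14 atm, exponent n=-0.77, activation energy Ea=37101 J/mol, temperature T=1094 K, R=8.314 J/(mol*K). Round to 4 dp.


tau = A * P^n * exp(Ea/(R*T))
P^n = 14^(-0.77) = 0.13106339
Ea/(R*T) = 37101/(8.314*1094) = 4.079043
exp(Ea/(R*T)) = 59.088889
tau = 0.047 * 0.13106339 * 59.088889 = 0.3640 ms


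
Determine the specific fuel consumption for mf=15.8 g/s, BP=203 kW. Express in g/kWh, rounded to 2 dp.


SFC = (mf / BP) * 3600
Rate = 15.8 / 203 = 0.077833 g/(s*kW)
SFC = 0.077833 * 3600 = 280.20 g/kWh


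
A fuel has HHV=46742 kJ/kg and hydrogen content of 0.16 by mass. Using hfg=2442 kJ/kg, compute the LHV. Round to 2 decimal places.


LHV = HHV - hfg * 9 * H
Water correction = 2442 * 9 * 0.16 = 3516.480 kJ/kg
LHV = 46742 - 3516.480 = 43225.52 kJ/kg


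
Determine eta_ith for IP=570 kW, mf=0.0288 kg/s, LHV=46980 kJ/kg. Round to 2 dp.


eta_ith = (IP / (mf * LHV)) * 100
Denominator = 0.0288 * 46980 = 1353.0240 kW
eta_ith = (570 / 1353.0240) * 100 = 42.13%


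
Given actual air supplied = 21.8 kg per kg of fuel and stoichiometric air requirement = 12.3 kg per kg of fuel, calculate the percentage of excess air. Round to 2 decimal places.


Excess air = actual - stoichiometric = 21.8 - 12.3 = 9.50 kg/kg fuel
Excess air % = (excess / stoich) * 100 = (9.50 / 12.3) * 100 = 77.24%


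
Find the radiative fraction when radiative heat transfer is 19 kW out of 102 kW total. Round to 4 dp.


f_rad = Q_rad / Q_total
f_rad = 19 / 102 = 0.1863


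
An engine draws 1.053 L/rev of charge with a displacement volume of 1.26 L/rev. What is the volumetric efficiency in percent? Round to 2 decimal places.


eta_v = (V_actual / V_disp) * 100
Ratio = 1.053 / 1.26 = 0.8357
eta_v = 0.8357 * 100 = 83.57%


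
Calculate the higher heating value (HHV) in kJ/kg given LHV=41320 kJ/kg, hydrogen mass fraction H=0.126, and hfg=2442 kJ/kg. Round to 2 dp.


HHV = LHV + hfg * 9 * H
Water addition = 2442 * 9 * 0.126 = 2769.228 kJ/kg
HHV = 41320 + 2769.228 = 44089.23 kJ/kg


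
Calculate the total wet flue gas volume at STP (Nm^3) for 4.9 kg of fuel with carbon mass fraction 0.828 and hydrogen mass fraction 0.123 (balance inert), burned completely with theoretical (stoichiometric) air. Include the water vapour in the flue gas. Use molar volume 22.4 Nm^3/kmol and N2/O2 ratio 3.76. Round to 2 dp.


Per kg fuel: CO2 = (C/12 kmol)*22.4 = (0.828/12)*22.4 = 1.54560 Nm^3
Per kg fuel: H2O = (H/2 kmol)*22.4 = (0.123/2)*22.4 = 1.37760 Nm^3
O2 needed per kg fuel = C/12 + H/4 = 0.828/12 + 0.123/4 = 0.09975000 kmol
Per kg fuel: N2 = O2*3.76*22.4 = 0.09975000*3.76*22.4 = 8.40134 Nm^3
Total per kg = 1.54560 + 1.37760 + 8.40134 = 11.32454 Nm^3
Total = 11.32454 * 4.9 = 55.49 Nm^3


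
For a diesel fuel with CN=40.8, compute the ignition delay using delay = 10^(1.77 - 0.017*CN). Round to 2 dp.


delay = 10^(1.77 - 0.017*CN)
Exponent = 1.77 - 0.017*40.8 = 1.0764
delay = 10^1.0764 = 11.92 ms


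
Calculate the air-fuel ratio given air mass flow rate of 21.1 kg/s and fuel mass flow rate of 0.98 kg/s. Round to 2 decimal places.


AFR = m_air / m_fuel
AFR = 21.1 / 0.98 = 21.53


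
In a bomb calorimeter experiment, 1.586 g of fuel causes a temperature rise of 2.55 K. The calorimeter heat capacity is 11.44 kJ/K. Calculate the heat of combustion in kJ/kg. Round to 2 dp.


Hc = C_cal * delta_T / m_fuel
Q_released = 11.44 * 2.55 = 29.1720 kJ
m_fuel = 1.586 g = 1.586/1000 kg = 0.001586 kg
Hc = 29.1720 / 0.001586 = 18393.44 kJ/kg


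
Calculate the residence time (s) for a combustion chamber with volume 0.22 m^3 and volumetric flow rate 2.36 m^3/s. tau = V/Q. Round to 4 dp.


tau = V / Q_flow
tau = 0.22 / 2.36 = 0.0932 s


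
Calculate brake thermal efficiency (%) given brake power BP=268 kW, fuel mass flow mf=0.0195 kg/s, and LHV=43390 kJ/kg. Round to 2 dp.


eta_BTE = (BP / (mf * LHV)) * 100
Denominator = 0.0195 * 43390 = 846.1050 kW
eta_BTE = (268 / 846.1050) * 100 = 31.67%


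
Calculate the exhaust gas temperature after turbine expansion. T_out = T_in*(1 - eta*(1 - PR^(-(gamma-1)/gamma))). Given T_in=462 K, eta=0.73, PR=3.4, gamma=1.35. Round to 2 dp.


T_out = T_in * (1 - eta * (1 - PR^(-(gamma-1)/gamma)))
Exponent = -(1.35-1)/1.35 = -0.25925926
PR^exp = 3.4^(-0.25925926) = 0.72813041
Factor = 1 - 0.73*(1 - 0.72813041) = 0.80153520
T_out = 462 * 0.80153520 = 370.31 K


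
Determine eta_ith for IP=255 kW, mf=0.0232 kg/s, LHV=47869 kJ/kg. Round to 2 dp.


eta_ith = (IP / (mf * LHV)) * 100
Denominator = 0.0232 * 47869 = 1110.5608 kW
eta_ith = (255 / 1110.5608) * 100 = 22.96%


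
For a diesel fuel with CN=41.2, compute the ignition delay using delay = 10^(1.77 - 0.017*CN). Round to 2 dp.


delay = 10^(1.77 - 0.017*CN)
Exponent = 1.77 - 0.017*41.2 = 1.0696
delay = 10^1.0696 = 11.74 ms


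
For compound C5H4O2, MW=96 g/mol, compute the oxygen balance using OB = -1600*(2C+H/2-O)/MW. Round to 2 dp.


OB = -1600 * (2C + H/2 - O) / MW
Inner = 2*5 + 4/2 - 2 = 10.00
OB = -1600 * 10.00 / 96 = -166.67%


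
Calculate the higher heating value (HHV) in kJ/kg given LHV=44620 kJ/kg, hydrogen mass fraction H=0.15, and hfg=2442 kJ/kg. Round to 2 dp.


HHV = LHV + hfg * 9 * H
Water addition = 2442 * 9 * 0.15 = 3296.700 kJ/kg
HHV = 44620 + 3296.700 = 47916.70 kJ/kg


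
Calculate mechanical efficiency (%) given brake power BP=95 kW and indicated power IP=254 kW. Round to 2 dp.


eta_mech = (BP / IP) * 100
Ratio = 95 / 254 = 0.3740
eta_mech = 0.3740 * 100 = 37.40%


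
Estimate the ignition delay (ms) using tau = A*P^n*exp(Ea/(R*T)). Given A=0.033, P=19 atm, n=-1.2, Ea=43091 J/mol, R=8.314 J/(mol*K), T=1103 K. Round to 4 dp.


tau = A * P^n * exp(Ea/(R*T))
P^n = 19^(-1.2) = 0.02920759
Ea/(R*T) = 43091/(8.314*1103) = 4.698952
exp(Ea/(R*T)) = 109.832046
tau = 0.033 * 0.02920759 * 109.832046 = 0.1059 ms


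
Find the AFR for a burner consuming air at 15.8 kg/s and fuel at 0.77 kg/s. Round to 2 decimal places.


AFR = m_air / m_fuel
AFR = 15.8 / 0.77 = 20.52


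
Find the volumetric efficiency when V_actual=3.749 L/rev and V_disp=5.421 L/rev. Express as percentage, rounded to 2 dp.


eta_v = (V_actual / V_disp) * 100
Ratio = 3.749 / 5.421 = 0.6916
eta_v = 0.6916 * 100 = 69.16%


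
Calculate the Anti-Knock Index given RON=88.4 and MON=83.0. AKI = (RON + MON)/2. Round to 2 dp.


AKI = (RON + MON) / 2
AKI = (88.4 + 83.0) / 2
AKI = 171.4 / 2 = 85.70


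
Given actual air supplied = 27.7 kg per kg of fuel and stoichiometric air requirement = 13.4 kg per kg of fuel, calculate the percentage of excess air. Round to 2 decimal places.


Excess air = actual - stoichiometric = 27.7 - 13.4 = 14.30 kg/kg fuel
Excess air % = (excess / stoich) * 100 = (14.30 / 13.4) * 100 = 106.72%


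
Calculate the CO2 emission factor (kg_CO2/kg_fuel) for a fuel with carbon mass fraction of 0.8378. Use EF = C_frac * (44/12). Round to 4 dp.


EF = C_frac * (M_CO2 / M_C)
EF = 0.8378 * (44/12)
EF = 0.8378 * 3.666667 = 3.0719 kg_CO2/kg_fuel


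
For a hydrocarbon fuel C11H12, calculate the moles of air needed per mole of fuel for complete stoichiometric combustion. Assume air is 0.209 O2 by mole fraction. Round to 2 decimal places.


Balanced combustion: C11H12 + 14 O2 -> 11 CO2 + 6 H2O
O2 needed = C + H/4 = 11 + 12/4 = 14.00 moles
Air moles = O2 / 0.209 = 14.00 / 0.209 = 66.99 moles air


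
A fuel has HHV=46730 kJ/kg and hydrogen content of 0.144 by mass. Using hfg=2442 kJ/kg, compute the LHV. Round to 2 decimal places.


LHV = HHV - hfg * 9 * H
Water correction = 2442 * 9 * 0.144 = 3164.832 kJ/kg
LHV = 46730 - 3164.832 = 43565.17 kJ/kg


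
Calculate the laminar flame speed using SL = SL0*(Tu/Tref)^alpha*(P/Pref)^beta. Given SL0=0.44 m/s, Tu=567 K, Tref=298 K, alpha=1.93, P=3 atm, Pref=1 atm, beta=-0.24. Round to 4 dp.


SL = SL0 * (Tu/Tref)^alpha * (P/Pref)^beta
T ratio = 567/298 = 1.90268456
(T ratio)^alpha = 1.90268456^1.93 = 3.460811
(P/Pref)^beta = 3^(-0.24) = 0.768229
SL = 0.44 * 3.460811 * 0.768229 = 1.1698 m/s


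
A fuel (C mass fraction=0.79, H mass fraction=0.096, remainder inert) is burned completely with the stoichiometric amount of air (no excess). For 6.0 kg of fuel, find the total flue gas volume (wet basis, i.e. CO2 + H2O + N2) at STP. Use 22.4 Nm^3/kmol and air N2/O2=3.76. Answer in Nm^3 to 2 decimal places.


Per kg fuel: CO2 = (C/12 kmol)*22.4 = (0.79/12)*22.4 = 1.47467 Nm^3
Per kg fuel: H2O = (H/2 kmol)*22.4 = (0.096/2)*22.4 = 1.07520 Nm^3
O2 needed per kg fuel = C/12 + H/4 = 0.79/12 + 0.096/4 = 0.08983333 kmol
Per kg fuel: N2 = O2*3.76*22.4 = 0.08983333*3.76*22.4 = 7.56612 Nm^3
Total per kg = 1.47467 + 1.07520 + 7.56612 = 10.11599 Nm^3
Total = 10.11599 * 6.0 = 60.70 Nm^3


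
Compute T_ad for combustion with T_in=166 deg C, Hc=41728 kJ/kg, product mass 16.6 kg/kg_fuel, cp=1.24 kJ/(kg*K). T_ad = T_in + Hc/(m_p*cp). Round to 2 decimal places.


T_ad = T_in + Hc / (m_p * cp)
Denominator = 16.6 * 1.24 = 20.5840
Temperature rise = 41728 / 20.5840 = 2027.21 K
T_ad = 166 + 2027.21 = 2193.21 deg C


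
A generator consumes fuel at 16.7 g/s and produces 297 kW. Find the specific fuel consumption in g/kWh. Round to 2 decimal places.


SFC = (mf / BP) * 3600
Rate = 16.7 / 297 = 0.056229 g/(s*kW)
SFC = 0.056229 * 3600 = 202.42 g/kWh


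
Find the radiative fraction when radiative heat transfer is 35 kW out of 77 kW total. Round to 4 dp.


f_rad = Q_rad / Q_total
f_rad = 35 / 77 = 0.4545


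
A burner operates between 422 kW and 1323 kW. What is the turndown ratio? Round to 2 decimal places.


TDR = Q_max / Q_min
TDR = 1323 / 422 = 3.14


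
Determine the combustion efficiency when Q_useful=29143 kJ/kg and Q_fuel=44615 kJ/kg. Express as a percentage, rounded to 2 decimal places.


Efficiency = (Q_useful / Q_fuel) * 100
Efficiency = (29143 / 44615) * 100
Efficiency = 0.6532 * 100 = 65.32%


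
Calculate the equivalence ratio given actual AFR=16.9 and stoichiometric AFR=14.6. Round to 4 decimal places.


phi = AFR_stoich / AFR_actual
phi = 14.6 / 16.9 = 0.8639


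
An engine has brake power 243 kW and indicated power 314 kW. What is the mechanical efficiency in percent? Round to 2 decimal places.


eta_mech = (BP / IP) * 100
Ratio = 243 / 314 = 0.7739
eta_mech = 0.7739 * 100 = 77.39%


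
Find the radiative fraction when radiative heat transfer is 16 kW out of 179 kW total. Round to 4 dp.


f_rad = Q_rad / Q_total
f_rad = 16 / 179 = 0.0894


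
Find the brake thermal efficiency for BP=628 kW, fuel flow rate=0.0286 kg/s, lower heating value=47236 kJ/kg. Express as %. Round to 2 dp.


eta_BTE = (BP / (mf * LHV)) * 100
Denominator = 0.0286 * 47236 = 1350.9496 kW
eta_BTE = (628 / 1350.9496) * 100 = 46.49%


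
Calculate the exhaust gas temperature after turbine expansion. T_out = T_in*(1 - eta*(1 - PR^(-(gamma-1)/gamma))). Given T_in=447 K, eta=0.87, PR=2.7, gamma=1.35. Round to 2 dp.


T_out = T_in * (1 - eta * (1 - PR^(-(gamma-1)/gamma)))
Exponent = -(1.35-1)/1.35 = -0.25925926
PR^exp = 2.7^(-0.25925926) = 0.77297411
Factor = 1 - 0.87*(1 - 0.77297411) = 0.80248748
T_out = 447 * 0.80248748 = 358.71 K


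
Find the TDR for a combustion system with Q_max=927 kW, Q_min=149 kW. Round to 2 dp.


TDR = Q_max / Q_min
TDR = 927 / 149 = 6.22


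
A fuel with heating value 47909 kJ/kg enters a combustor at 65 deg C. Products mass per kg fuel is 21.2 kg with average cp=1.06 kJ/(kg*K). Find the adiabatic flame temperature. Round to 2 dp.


T_ad = T_in + Hc / (m_p * cp)
Denominator = 21.2 * 1.06 = 22.4720
Temperature rise = 47909 / 22.4720 = 2131.94 K
T_ad = 65 + 2131.94 = 2196.94 deg C


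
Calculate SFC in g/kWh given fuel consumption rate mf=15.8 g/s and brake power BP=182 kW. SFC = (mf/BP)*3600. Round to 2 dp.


SFC = (mf / BP) * 3600
Rate = 15.8 / 182 = 0.086813 g/(s*kW)
SFC = 0.086813 * 3600 = 312.53 g/kWh


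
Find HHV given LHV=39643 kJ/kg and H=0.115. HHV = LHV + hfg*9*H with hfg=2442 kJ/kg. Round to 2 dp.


HHV = LHV + hfg * 9 * H
Water addition = 2442 * 9 * 0.115 = 2527.470 kJ/kg
HHV = 39643 + 2527.470 = 42170.47 kJ/kg


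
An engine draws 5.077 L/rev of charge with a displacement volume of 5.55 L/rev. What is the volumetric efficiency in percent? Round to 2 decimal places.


eta_v = (V_actual / V_disp) * 100
Ratio = 5.077 / 5.55 = 0.9148
eta_v = 0.9148 * 100 = 91.48%


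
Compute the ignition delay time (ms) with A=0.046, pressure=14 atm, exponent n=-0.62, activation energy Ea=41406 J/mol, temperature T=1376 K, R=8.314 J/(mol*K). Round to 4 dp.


tau = A * P^n * exp(Ea/(R*T))
P^n = 14^(-0.62) = 0.19471554
Ea/(R*T) = 41406/(8.314*1376) = 3.619385
exp(Ea/(R*T)) = 37.314625
tau = 0.046 * 0.19471554 * 37.314625 = 0.3342 ms


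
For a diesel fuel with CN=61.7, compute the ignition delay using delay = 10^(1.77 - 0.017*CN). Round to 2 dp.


delay = 10^(1.77 - 0.017*CN)
Exponent = 1.77 - 0.017*61.7 = 0.7211
delay = 10^0.7211 = 5.26 ms


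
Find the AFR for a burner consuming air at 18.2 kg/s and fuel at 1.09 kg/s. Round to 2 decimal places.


AFR = m_air / m_fuel
AFR = 18.2 / 1.09 = 16.70


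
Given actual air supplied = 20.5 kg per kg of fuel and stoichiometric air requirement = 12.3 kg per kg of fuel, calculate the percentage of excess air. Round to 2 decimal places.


Excess air = actual - stoichiometric = 20.5 - 12.3 = 8.20 kg/kg fuel
Excess air % = (excess / stoich) * 100 = (8.20 / 12.3) * 100 = 66.67%


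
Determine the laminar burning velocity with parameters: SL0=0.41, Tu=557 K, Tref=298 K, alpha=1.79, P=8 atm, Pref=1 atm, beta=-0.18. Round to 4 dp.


SL = SL0 * (Tu/Tref)^alpha * (P/Pref)^beta
T ratio = 557/298 = 1.86912752
(T ratio)^alpha = 1.86912752^1.79 = 3.063611
(P/Pref)^beta = 8^(-0.18) = 0.687771
SL = 0.41 * 3.063611 * 0.687771 = 0.8639 m/s


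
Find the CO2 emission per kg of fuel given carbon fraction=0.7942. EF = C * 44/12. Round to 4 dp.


EF = C_frac * (M_CO2 / M_C)
EF = 0.7942 * (44/12)
EF = 0.7942 * 3.666667 = 2.9121 kg_CO2/kg_fuel


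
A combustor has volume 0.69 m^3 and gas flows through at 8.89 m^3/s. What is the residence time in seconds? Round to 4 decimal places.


tau = V / Q_flow
tau = 0.69 / 8.89 = 0.0776 s


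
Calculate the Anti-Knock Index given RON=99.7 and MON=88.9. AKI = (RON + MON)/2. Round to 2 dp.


AKI = (RON + MON) / 2
AKI = (99.7 + 88.9) / 2
AKI = 188.6 / 2 = 94.30


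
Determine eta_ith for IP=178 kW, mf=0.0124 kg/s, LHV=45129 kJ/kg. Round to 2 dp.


eta_ith = (IP / (mf * LHV)) * 100
Denominator = 0.0124 * 45129 = 559.5996 kW
eta_ith = (178 / 559.5996) * 100 = 31.81%


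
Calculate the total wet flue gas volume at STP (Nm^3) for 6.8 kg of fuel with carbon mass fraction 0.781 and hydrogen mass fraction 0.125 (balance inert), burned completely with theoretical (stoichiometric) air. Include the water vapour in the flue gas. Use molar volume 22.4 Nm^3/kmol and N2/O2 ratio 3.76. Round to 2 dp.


Per kg fuel: CO2 = (C/12 kmol)*22.4 = (0.781/12)*22.4 = 1.45787 Nm^3
Per kg fuel: H2O = (H/2 kmol)*22.4 = (0.125/2)*22.4 = 1.40000 Nm^3
O2 needed per kg fuel = C/12 + H/4 = 0.781/12 + 0.125/4 = 0.09633333 kmol
Per kg fuel: N2 = O2*3.76*22.4 = 0.09633333*3.76*22.4 = 8.11358 Nm^3
Total per kg = 1.45787 + 1.40000 + 8.11358 = 10.97145 Nm^3
Total = 10.97145 * 6.8 = 74.61 Nm^3


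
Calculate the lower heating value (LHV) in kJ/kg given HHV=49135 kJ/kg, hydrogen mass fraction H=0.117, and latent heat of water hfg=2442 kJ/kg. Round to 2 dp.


LHV = HHV - hfg * 9 * H
Water correction = 2442 * 9 * 0.117 = 2571.426 kJ/kg
LHV = 49135 - 2571.426 = 46563.57 kJ/kg


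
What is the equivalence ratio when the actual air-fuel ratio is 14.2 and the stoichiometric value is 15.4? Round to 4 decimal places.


phi = AFR_stoich / AFR_actual
phi = 15.4 / 14.2 = 1.0845


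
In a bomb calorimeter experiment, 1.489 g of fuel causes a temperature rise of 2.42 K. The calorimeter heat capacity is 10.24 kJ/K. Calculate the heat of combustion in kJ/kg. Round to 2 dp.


Hc = C_cal * delta_T / m_fuel
Q_released = 10.24 * 2.42 = 24.7808 kJ
m_fuel = 1.489 g = 1.489/1000 kg = 0.001489 kg
Hc = 24.7808 / 0.001489 = 16642.58 kJ/kg


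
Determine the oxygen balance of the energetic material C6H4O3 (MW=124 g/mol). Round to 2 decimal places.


OB = -1600 * (2C + H/2 - O) / MW
Inner = 2*6 + 4/2 - 3 = 11.00
OB = -1600 * 11.00 / 124 = -141.94%


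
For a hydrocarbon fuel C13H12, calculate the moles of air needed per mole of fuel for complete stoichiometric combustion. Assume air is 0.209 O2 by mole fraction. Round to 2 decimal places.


Balanced combustion: C13H12 + 16 O2 -> 13 CO2 + 6 H2O
O2 needed = C + H/4 = 13 + 12/4 = 16.00 moles
Air moles = O2 / 0.209 = 16.00 / 0.209 = 76.56 moles air


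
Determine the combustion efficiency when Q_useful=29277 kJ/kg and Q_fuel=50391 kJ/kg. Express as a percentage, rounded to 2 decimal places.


Efficiency = (Q_useful / Q_fuel) * 100
Efficiency = (29277 / 50391) * 100
Efficiency = 0.5810 * 100 = 58.10%


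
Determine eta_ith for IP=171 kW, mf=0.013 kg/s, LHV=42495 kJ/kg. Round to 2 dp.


eta_ith = (IP / (mf * LHV)) * 100
Denominator = 0.013 * 42495 = 552.4350 kW
eta_ith = (171 / 552.4350) * 100 = 30.95%


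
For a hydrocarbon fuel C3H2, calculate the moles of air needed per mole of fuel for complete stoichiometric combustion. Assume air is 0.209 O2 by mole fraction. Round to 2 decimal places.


Balanced combustion: C3H2 + 3.5 O2 -> 3 CO2 + 1 H2O
O2 needed = C + H/4 = 3 + 2/4 = 3.50 moles
Air moles = O2 / 0.209 = 3.50 / 0.209 = 16.75 moles air


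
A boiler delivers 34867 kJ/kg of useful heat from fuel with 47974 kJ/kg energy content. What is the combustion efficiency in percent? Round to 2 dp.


Efficiency = (Q_useful / Q_fuel) * 100
Efficiency = (34867 / 47974) * 100
Efficiency = 0.7268 * 100 = 72.68%


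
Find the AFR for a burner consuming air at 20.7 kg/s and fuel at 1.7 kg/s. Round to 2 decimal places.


AFR = m_air / m_fuel
AFR = 20.7 / 1.7 = 12.18


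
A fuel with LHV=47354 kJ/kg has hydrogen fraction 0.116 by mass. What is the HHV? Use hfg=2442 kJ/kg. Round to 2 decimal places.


HHV = LHV + hfg * 9 * H
Water addition = 2442 * 9 * 0.116 = 2549.448 kJ/kg
HHV = 47354 + 2549.448 = 49903.45 kJ/kg


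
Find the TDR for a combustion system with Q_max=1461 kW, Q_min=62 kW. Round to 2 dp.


TDR = Q_max / Q_min
TDR = 1461 / 62 = 23.56


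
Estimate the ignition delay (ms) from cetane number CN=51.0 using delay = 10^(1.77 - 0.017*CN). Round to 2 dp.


delay = 10^(1.77 - 0.017*CN)
Exponent = 1.77 - 0.017*51.0 = 0.9030
delay = 10^0.9030 = 8.00 ms


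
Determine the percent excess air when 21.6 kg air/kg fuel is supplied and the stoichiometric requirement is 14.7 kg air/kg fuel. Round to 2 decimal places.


Excess air = actual - stoichiometric = 21.6 - 14.7 = 6.90 kg/kg fuel
Excess air % = (excess / stoich) * 100 = (6.90 / 14.7) * 100 = 46.94%


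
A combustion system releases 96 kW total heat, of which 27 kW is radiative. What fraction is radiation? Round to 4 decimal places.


f_rad = Q_rad / Q_total
f_rad = 27 / 96 = 0.2813


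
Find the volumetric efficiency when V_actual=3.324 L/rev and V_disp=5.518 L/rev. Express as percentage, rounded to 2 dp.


eta_v = (V_actual / V_disp) * 100
Ratio = 3.324 / 5.518 = 0.6024
eta_v = 0.6024 * 100 = 60.24%


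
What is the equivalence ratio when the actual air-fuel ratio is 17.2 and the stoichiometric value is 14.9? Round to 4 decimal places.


phi = AFR_stoich / AFR_actual
phi = 14.9 / 17.2 = 0.8663


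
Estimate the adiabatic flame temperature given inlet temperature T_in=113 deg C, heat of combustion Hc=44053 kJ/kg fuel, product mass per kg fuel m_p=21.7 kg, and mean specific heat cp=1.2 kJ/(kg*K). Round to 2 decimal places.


T_ad = T_in + Hc / (m_p * cp)
Denominator = 21.7 * 1.2 = 26.0400
Temperature rise = 44053 / 26.0400 = 1691.74 K
T_ad = 113 + 1691.74 = 1804.74 deg C


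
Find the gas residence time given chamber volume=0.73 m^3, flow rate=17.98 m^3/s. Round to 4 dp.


tau = V / Q_flow
tau = 0.73 / 17.98 = 0.0406 s


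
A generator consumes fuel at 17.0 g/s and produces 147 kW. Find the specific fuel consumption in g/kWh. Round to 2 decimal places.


SFC = (mf / BP) * 3600
Rate = 17.0 / 147 = 0.115646 g/(s*kW)
SFC = 0.115646 * 3600 = 416.33 g/kWh


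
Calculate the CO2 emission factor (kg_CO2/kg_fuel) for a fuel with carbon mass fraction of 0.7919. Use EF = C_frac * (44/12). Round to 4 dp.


EF = C_frac * (M_CO2 / M_C)
EF = 0.7919 * (44/12)
EF = 0.7919 * 3.666667 = 2.9036 kg_CO2/kg_fuel


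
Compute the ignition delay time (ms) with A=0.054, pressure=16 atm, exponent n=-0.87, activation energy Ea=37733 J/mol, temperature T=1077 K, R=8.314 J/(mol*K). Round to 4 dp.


tau = A * P^n * exp(Ea/(R*T))
P^n = 16^(-0.87) = 0.08962220
Ea/(R*T) = 37733/(8.314*1077) = 4.214010
exp(Ea/(R*T)) = 67.627215
tau = 0.054 * 0.08962220 * 67.627215 = 0.3273 ms


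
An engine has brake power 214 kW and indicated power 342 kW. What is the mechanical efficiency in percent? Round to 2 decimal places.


eta_mech = (BP / IP) * 100
Ratio = 214 / 342 = 0.6257
eta_mech = 0.6257 * 100 = 62.57%


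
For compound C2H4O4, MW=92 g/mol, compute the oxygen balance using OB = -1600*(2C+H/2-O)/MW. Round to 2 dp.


OB = -1600 * (2C + H/2 - O) / MW
Inner = 2*2 + 4/2 - 4 = 2.00
OB = -1600 * 2.00 / 92 = -34.78%


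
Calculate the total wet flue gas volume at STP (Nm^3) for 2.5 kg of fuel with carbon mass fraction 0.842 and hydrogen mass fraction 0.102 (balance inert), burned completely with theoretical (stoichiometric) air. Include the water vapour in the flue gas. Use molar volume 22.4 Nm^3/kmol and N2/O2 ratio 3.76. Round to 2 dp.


Per kg fuel: CO2 = (C/12 kmol)*22.4 = (0.842/12)*22.4 = 1.57173 Nm^3
Per kg fuel: H2O = (H/2 kmol)*22.4 = (0.102/2)*22.4 = 1.14240 Nm^3
O2 needed per kg fuel = C/12 + H/4 = 0.842/12 + 0.102/4 = 0.09566667 kmol
Per kg fuel: N2 = O2*3.76*22.4 = 0.09566667*3.76*22.4 = 8.05743 Nm^3
Total per kg = 1.57173 + 1.14240 + 8.05743 = 10.77156 Nm^3
Total = 10.77156 * 2.5 = 26.93 Nm^3


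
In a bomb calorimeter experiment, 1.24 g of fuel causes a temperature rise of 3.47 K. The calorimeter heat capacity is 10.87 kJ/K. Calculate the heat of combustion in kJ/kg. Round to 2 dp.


Hc = C_cal * delta_T / m_fuel
Q_released = 10.87 * 3.47 = 37.7189 kJ
m_fuel = 1.24 g = 1.24/1000 kg = 0.001240 kg
Hc = 37.7189 / 0.001240 = 30418.47 kJ/kg


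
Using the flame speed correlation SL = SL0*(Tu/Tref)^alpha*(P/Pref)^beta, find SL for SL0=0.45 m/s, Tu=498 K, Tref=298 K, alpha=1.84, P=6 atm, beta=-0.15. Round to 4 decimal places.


SL = SL0 * (Tu/Tref)^alpha * (P/Pref)^beta
T ratio = 498/298 = 1.67114094
(T ratio)^alpha = 1.67114094^1.84 = 2.572433
(P/Pref)^beta = 6^(-0.15) = 0.764324
SL = 0.45 * 2.572433 * 0.764324 = 0.8848 m/s


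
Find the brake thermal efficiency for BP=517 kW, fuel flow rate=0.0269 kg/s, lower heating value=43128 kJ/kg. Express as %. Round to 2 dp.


eta_BTE = (BP / (mf * LHV)) * 100
Denominator = 0.0269 * 43128 = 1160.1432 kW
eta_BTE = (517 / 1160.1432) * 100 = 44.56%


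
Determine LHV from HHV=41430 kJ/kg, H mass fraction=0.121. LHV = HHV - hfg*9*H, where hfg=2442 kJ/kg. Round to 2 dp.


LHV = HHV - hfg * 9 * H
Water correction = 2442 * 9 * 0.121 = 2659.338 kJ/kg
LHV = 41430 - 2659.338 = 38770.66 kJ/kg


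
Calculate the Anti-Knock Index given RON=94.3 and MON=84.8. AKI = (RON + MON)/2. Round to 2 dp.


AKI = (RON + MON) / 2
AKI = (94.3 + 84.8) / 2
AKI = 179.1 / 2 = 89.55


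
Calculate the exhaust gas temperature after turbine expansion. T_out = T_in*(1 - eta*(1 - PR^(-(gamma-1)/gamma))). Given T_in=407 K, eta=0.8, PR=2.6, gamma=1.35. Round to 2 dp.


T_out = T_in * (1 - eta * (1 - PR^(-(gamma-1)/gamma)))
Exponent = -(1.35-1)/1.35 = -0.25925926
PR^exp = 2.6^(-0.25925926) = 0.78057442
Factor = 1 - 0.8*(1 - 0.78057442) = 0.82445954
T_out = 407 * 0.82445954 = 335.56 K


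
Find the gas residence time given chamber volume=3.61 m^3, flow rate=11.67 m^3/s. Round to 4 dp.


tau = V / Q_flow
tau = 3.61 / 11.67 = 0.3093 s


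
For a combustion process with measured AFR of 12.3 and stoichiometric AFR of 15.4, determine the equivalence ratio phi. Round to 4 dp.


phi = AFR_stoich / AFR_actual
phi = 15.4 / 12.3 = 1.2520


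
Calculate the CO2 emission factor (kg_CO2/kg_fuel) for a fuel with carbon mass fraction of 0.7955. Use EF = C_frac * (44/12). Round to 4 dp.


EF = C_frac * (M_CO2 / M_C)
EF = 0.7955 * (44/12)
EF = 0.7955 * 3.666667 = 2.9168 kg_CO2/kg_fuel


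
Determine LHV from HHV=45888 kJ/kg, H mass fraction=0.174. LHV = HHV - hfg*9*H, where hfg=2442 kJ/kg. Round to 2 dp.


LHV = HHV - hfg * 9 * H
Water correction = 2442 * 9 * 0.174 = 3824.172 kJ/kg
LHV = 45888 - 3824.172 = 42063.83 kJ/kg


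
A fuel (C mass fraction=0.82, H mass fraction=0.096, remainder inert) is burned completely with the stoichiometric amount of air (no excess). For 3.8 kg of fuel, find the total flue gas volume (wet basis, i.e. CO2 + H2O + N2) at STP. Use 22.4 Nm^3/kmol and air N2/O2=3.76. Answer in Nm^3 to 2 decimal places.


Per kg fuel: CO2 = (C/12 kmol)*22.4 = (0.82/12)*22.4 = 1.53067 Nm^3
Per kg fuel: H2O = (H/2 kmol)*22.4 = (0.096/2)*22.4 = 1.07520 Nm^3
O2 needed per kg fuel = C/12 + H/4 = 0.82/12 + 0.096/4 = 0.09233333 kmol
Per kg fuel: N2 = O2*3.76*22.4 = 0.09233333*3.76*22.4 = 7.77668 Nm^3
Total per kg = 1.53067 + 1.07520 + 7.77668 = 10.38255 Nm^3
Total = 10.38255 * 3.8 = 39.45 Nm^3


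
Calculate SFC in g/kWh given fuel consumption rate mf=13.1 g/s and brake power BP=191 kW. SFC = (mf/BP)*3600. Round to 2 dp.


SFC = (mf / BP) * 3600
Rate = 13.1 / 191 = 0.068586 g/(s*kW)
SFC = 0.068586 * 3600 = 246.91 g/kWh


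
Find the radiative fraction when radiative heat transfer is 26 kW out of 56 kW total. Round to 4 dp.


f_rad = Q_rad / Q_total
f_rad = 26 / 56 = 0.4643


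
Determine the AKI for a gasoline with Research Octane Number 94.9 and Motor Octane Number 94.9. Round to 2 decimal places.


AKI = (RON + MON) / 2
AKI = (94.9 + 94.9) / 2
AKI = 189.8 / 2 = 94.90


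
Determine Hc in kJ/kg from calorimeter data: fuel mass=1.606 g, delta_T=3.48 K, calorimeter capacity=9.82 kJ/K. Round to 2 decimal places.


Hc = C_cal * delta_T / m_fuel
Q_released = 9.82 * 3.48 = 34.1736 kJ
m_fuel = 1.606 g = 1.606/1000 kg = 0.001606 kg
Hc = 34.1736 / 0.001606 = 21278.70 kJ/kg


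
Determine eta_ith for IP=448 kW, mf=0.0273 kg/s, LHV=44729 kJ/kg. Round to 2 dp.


eta_ith = (IP / (mf * LHV)) * 100
Denominator = 0.0273 * 44729 = 1221.1017 kW
eta_ith = (448 / 1221.1017) * 100 = 36.69%


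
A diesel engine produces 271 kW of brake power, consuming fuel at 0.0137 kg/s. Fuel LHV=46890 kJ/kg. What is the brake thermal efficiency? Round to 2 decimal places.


eta_BTE = (BP / (mf * LHV)) * 100
Denominator = 0.0137 * 46890 = 642.3930 kW
eta_BTE = (271 / 642.3930) * 100 = 42.19%


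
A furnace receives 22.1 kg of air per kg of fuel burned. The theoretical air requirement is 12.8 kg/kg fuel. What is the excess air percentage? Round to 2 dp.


Excess air = actual - stoichiometric = 22.1 - 12.8 = 9.30 kg/kg fuel
Excess air % = (excess / stoich) * 100 = (9.30 / 12.8) * 100 = 72.66%


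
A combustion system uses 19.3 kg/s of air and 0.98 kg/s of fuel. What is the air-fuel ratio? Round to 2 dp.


AFR = m_air / m_fuel
AFR = 19.3 / 0.98 = 19.69


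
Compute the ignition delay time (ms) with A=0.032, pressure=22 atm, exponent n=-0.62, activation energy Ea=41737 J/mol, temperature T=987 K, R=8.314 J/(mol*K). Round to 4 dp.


tau = A * P^n * exp(Ea/(R*T))
P^n = 22^(-0.62) = 0.14712888
Ea/(R*T) = 41737/(8.314*987) = 5.086207
exp(Ea/(R*T)) = 161.775132
tau = 0.032 * 0.14712888 * 161.775132 = 0.7617 ms


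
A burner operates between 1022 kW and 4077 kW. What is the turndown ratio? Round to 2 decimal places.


TDR = Q_max / Q_min
TDR = 4077 / 1022 = 3.99


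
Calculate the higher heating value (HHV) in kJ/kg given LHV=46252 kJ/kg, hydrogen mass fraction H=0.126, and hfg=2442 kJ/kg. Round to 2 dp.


HHV = LHV + hfg * 9 * H
Water addition = 2442 * 9 * 0.126 = 2769.228 kJ/kg
HHV = 46252 + 2769.228 = 49021.23 kJ/kg


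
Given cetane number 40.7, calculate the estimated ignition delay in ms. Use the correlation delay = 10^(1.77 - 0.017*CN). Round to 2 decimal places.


delay = 10^(1.77 - 0.017*CN)
Exponent = 1.77 - 0.017*40.7 = 1.0781
delay = 10^1.0781 = 11.97 ms


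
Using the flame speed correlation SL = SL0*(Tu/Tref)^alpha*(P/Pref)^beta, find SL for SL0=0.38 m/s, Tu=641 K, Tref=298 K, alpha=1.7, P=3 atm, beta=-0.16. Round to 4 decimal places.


SL = SL0 * (Tu/Tref)^alpha * (P/Pref)^beta
T ratio = 641/298 = 2.15100671
(T ratio)^alpha = 2.15100671^1.7 = 3.676978
(P/Pref)^beta = 3^(-0.16) = 0.838804
SL = 0.38 * 3.676978 * 0.838804 = 1.1720 m/s


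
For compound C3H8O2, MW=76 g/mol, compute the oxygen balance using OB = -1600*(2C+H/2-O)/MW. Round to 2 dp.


OB = -1600 * (2C + H/2 - O) / MW
Inner = 2*3 + 8/2 - 2 = 8.00
OB = -1600 * 8.00 / 76 = -168.42%


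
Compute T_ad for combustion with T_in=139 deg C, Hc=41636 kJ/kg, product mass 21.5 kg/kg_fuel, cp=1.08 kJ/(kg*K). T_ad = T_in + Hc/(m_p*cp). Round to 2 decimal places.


T_ad = T_in + Hc / (m_p * cp)
Denominator = 21.5 * 1.08 = 23.2200
Temperature rise = 41636 / 23.2200 = 1793.11 K
T_ad = 139 + 1793.11 = 1932.11 deg C
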